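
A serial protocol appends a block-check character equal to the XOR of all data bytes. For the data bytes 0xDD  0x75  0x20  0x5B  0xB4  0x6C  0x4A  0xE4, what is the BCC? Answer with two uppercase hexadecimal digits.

A5

XOR the bytes together:
  start with 0xDD
  0xDD ⊕ 0x75 = 0xA8
  0xA8 ⊕ 0x20 = 0x88
  0x88 ⊕ 0x5B = 0xD3
  0xD3 ⊕ 0xB4 = 0x67
  0x67 ⊕ 0x6C = 0x0B
  0x0B ⊕ 0x4A = 0x41
  0x41 ⊕ 0xE4 = 0xA5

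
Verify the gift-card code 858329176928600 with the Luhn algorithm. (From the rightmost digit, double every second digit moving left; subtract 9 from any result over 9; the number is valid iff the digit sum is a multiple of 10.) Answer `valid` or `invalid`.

valid

From the right, keep odd positions and double even positions (subtract 9 from any doubled value over 9):
  doubled (positions 2,4,...): 0 7 9 5 9 6 1 → sum 37
  kept (positions 1,3,...): 0 6 2 6 1 2 8 8 → sum 33
Total = 70.
70 mod 10 = 0, so the number is valid.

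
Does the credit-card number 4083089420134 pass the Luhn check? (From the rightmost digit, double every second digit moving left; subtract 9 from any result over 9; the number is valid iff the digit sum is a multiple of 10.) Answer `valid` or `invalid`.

invalid

From the right, keep odd positions and double even positions (subtract 9 from any doubled value over 9):
  doubled (positions 2,4,...): 6 0 8 7 6 0 → sum 27
  kept (positions 1,3,...): 4 1 2 9 0 8 4 → sum 28
Total = 55.
55 mod 10 = 5, so the number is invalid.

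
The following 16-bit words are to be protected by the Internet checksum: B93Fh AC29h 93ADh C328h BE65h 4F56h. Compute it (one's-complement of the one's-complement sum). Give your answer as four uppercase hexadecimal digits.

3604

One's-complement addition (fold any carry out of bit 15 back into bit 0):
  0xB93F + 0xAC29 = 0x16568 → wrap carry → 0x6569
  0x6569 + 0x93AD = 0x0F916
  0xF916 + 0xC328 = 0x1BC3E → wrap carry → 0xBC3F
  0xBC3F + 0xBE65 = 0x17AA4 → wrap carry → 0x7AA5
  0x7AA5 + 0x4F56 = 0x0C9FB
One's-complement sum = 0xC9FB.
Checksum = ~0xC9FB & 0xFFFF = 0x3604.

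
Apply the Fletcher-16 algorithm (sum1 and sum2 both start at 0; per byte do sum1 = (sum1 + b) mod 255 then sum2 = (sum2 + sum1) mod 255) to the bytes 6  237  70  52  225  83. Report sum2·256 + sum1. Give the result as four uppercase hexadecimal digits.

96A3

Running sums (mod 255):
  after byte 0 (6): sum1=6, sum2=6
  after byte 1 (237): sum1=243, sum2=249
  after byte 2 (70): sum1=58, sum2=52
  after byte 3 (52): sum1=110, sum2=162
  after byte 4 (225): sum1=80, sum2=242
  after byte 5 (83): sum1=163, sum2=150
Checksum = sum2·256 + sum1 = 150·256 + 163 = 38563 = 0x96A3.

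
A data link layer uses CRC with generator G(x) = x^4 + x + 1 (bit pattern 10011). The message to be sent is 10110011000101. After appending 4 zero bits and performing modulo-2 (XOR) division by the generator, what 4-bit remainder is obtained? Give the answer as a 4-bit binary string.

Append 4 zeros: 101100110001010000. Divide by 10011 (XOR where the leading bit is 1):
  pos 0: 10110 XOR 10011 = 00101
  pos 2: 10101 XOR 10011 = 00110
  pos 4: 11010 XOR 10011 = 01001
  pos 5: 10010 XOR 10011 = 00001
  pos 9: 10101 XOR 10011 = 00110
  pos 11: 11000 XOR 10011 = 01011
  pos 12: 10110 XOR 10011 = 00101
Remainder (last 4 bits) = 1010. This is the CRC / FCS.

1010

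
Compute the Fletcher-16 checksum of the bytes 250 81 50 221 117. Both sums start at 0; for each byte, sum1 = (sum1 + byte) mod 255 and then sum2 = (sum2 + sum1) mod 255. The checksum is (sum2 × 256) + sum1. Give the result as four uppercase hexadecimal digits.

Running sums (mod 255):
  after byte 0 (250): sum1=250, sum2=250
  after byte 1 (81): sum1=76, sum2=71
  after byte 2 (50): sum1=126, sum2=197
  after byte 3 (221): sum1=92, sum2=34
  after byte 4 (117): sum1=209, sum2=243
Checksum = sum2·256 + sum1 = 243·256 + 209 = 62417 = 0xF3D1.

F3D1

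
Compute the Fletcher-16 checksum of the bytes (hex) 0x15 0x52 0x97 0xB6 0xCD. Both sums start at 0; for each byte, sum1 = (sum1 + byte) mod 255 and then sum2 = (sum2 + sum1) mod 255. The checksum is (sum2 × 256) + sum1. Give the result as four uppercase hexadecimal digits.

B483

Running sums (mod 255):
  after byte 0 (0x15): sum1=21, sum2=21
  after byte 1 (0x52): sum1=103, sum2=124
  after byte 2 (0x97): sum1=254, sum2=123
  after byte 3 (0xB6): sum1=181, sum2=49
  after byte 4 (0xCD): sum1=131, sum2=180
Checksum = sum2·256 + sum1 = 180·256 + 131 = 46211 = 0xB483.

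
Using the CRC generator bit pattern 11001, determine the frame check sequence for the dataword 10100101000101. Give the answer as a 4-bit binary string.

1010

Append 4 zeros: 101001010001010000. Divide by 11001 (XOR where the leading bit is 1):
  pos 0: 10100 XOR 11001 = 01101
  pos 1: 11011 XOR 11001 = 00010
  pos 4: 10010 XOR 11001 = 01011
  pos 5: 10110 XOR 11001 = 01111
  pos 6: 11110 XOR 11001 = 00111
  pos 8: 11110 XOR 11001 = 00111
  pos 10: 11110 XOR 11001 = 00111
  pos 12: 11100 XOR 11001 = 00101
Remainder (last 4 bits) = 1010. This is the CRC / FCS.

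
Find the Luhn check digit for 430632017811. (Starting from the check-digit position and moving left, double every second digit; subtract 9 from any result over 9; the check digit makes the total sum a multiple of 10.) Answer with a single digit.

Partial digits right→left: 1 1 8 7 1 0 2 3 6 0 3 4
Double every second digit counting from the check-digit position (so the 1st, 3rd, 5th, ... of the partial from the right).
  doubled (with −9 where >9): 2 7 2 4 3 6 → sum 24
  kept as-is: 1 7 0 3 0 4 → sum 15
Total = 24 + 15 = 39.
Check digit = (10 − (39 mod 10)) mod 10 = 1.

1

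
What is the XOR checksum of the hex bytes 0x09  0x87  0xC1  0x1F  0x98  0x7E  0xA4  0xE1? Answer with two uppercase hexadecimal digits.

F3

XOR the bytes together:
  start with 0x09
  0x09 ⊕ 0x87 = 0x8E
  0x8E ⊕ 0xC1 = 0x4F
  0x4F ⊕ 0x1F = 0x50
  0x50 ⊕ 0x98 = 0xC8
  0xC8 ⊕ 0x7E = 0xB6
  0xB6 ⊕ 0xA4 = 0x12
  0x12 ⊕ 0xE1 = 0xF3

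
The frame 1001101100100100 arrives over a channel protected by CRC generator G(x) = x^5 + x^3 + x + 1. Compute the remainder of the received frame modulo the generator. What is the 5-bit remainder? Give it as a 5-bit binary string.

Modulo-2 division of 1001101100100100 by 101011:
  pos 0: 100110 XOR 101011 = 001101
  pos 2: 110111 XOR 101011 = 011100
  pos 3: 111000 XOR 101011 = 010011
  pos 4: 100110 XOR 101011 = 001101
  pos 6: 110110 XOR 101011 = 011101
  pos 7: 111010 XOR 101011 = 010001
  pos 8: 100011 XOR 101011 = 001000
  pos 10: 100000 XOR 101011 = 001011
Remainder = 01011 (nonzero — an error is detected).

01011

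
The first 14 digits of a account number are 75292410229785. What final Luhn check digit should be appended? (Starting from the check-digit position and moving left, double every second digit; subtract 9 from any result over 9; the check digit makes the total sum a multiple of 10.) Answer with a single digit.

Partial digits right→left: 5 8 7 9 2 2 0 1 4 2 9 2 5 7
Double every second digit counting from the check-digit position (so the 1st, 3rd, 5th, ... of the partial from the right).
  doubled (with −9 where >9): 1 5 4 0 8 9 1 → sum 28
  kept as-is: 8 9 2 1 2 2 7 → sum 31
Total = 28 + 31 = 59.
Check digit = (10 − (59 mod 10)) mod 10 = 1.

1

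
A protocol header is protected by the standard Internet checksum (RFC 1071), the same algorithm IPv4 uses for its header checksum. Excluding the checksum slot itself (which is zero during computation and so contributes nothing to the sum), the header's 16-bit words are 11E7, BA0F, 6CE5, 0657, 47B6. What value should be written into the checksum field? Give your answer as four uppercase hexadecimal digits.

7916

One's-complement addition (fold any carry out of bit 15 back into bit 0):
  0x11E7 + 0xBA0F = 0x0CBF6
  0xCBF6 + 0x6CE5 = 0x138DB → wrap carry → 0x38DC
  0x38DC + 0x0657 = 0x03F33
  0x3F33 + 0x47B6 = 0x086E9
One's-complement sum = 0x86E9.
Checksum = ~0x86E9 & 0xFFFF = 0x7916.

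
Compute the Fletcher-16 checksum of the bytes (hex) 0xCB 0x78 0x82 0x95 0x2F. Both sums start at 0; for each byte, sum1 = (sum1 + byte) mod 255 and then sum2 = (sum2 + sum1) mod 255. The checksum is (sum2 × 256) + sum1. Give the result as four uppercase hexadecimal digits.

Running sums (mod 255):
  after byte 0 (0xCB): sum1=203, sum2=203
  after byte 1 (0x78): sum1=68, sum2=16
  after byte 2 (0x82): sum1=198, sum2=214
  after byte 3 (0x95): sum1=92, sum2=51
  after byte 4 (0x2F): sum1=139, sum2=190
Checksum = sum2·256 + sum1 = 190·256 + 139 = 48779 = 0xBE8B.

BE8B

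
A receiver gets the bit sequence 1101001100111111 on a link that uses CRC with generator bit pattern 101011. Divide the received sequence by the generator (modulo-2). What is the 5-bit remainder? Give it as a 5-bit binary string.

Modulo-2 division of 1101001100111111 by 101011:
  pos 0: 110100 XOR 101011 = 011111
  pos 1: 111111 XOR 101011 = 010100
  pos 2: 101001 XOR 101011 = 000010
  pos 6: 100011 XOR 101011 = 001000
  pos 8: 100011 XOR 101011 = 001000
  pos 10: 100011 XOR 101011 = 001000
Remainder = 01000 (nonzero — an error is detected).

01000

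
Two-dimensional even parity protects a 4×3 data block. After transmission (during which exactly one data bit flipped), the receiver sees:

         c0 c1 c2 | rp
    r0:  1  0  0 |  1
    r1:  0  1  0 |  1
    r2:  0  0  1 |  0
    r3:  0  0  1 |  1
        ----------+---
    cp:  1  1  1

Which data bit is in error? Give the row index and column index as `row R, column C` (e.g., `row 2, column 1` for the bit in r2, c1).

row 2, column 2

Recompute each row's even parity and compare to rp:
  r0: data parity 1, sent rp 1 → ok
  r1: data parity 1, sent rp 1 → ok
  r2: data parity 1, sent rp 0 → mismatch
  r3: data parity 1, sent rp 1 → ok
Recompute each column's even parity and compare to cp:
  c0: data parity 1, sent cp 1 → ok
  c1: data parity 1, sent cp 1 → ok
  c2: data parity 0, sent cp 1 → mismatch
Exactly one row (r2) and one column (c2) fail → the flipped bit is at their intersection.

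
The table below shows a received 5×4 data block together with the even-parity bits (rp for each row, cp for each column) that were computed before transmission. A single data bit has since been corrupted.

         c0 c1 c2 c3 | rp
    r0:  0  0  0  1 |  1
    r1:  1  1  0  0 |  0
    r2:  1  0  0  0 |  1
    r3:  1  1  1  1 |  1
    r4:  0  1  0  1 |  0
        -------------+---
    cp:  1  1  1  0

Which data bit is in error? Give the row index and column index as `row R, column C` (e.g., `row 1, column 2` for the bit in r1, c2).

row 3, column 3

Recompute each row's even parity and compare to rp:
  r0: data parity 1, sent rp 1 → ok
  r1: data parity 0, sent rp 0 → ok
  r2: data parity 1, sent rp 1 → ok
  r3: data parity 0, sent rp 1 → mismatch
  r4: data parity 0, sent rp 0 → ok
Recompute each column's even parity and compare to cp:
  c0: data parity 1, sent cp 1 → ok
  c1: data parity 1, sent cp 1 → ok
  c2: data parity 1, sent cp 1 → ok
  c3: data parity 1, sent cp 0 → mismatch
Exactly one row (r3) and one column (c3) fail → the flipped bit is at their intersection.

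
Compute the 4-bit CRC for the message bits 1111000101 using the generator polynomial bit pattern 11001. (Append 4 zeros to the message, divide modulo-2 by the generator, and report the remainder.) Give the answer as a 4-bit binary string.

0100

Append 4 zeros: 11110001010000. Divide by 11001 (XOR where the leading bit is 1):
  pos 0: 11110 XOR 11001 = 00111
  pos 2: 11100 XOR 11001 = 00101
  pos 4: 10110 XOR 11001 = 01111
  pos 5: 11111 XOR 11001 = 00110
  pos 7: 11000 XOR 11001 = 00001
Remainder (last 4 bits) = 0100. This is the CRC / FCS.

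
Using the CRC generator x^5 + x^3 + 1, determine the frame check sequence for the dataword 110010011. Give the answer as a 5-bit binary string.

01101

Append 5 zeros: 11001001100000. Divide by 101001 (XOR where the leading bit is 1):
  pos 0: 110010 XOR 101001 = 011011
  pos 1: 110110 XOR 101001 = 011111
  pos 2: 111111 XOR 101001 = 010110
  pos 3: 101101 XOR 101001 = 000100
  pos 6: 100000 XOR 101001 = 001001
  pos 8: 100100 XOR 101001 = 001101
Remainder (last 5 bits) = 01101. This is the CRC / FCS.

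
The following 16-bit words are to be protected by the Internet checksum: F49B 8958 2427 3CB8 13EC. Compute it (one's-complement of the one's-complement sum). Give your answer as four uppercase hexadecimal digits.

0D40

One's-complement addition (fold any carry out of bit 15 back into bit 0):
  0xF49B + 0x8958 = 0x17DF3 → wrap carry → 0x7DF4
  0x7DF4 + 0x2427 = 0x0A21B
  0xA21B + 0x3CB8 = 0x0DED3
  0xDED3 + 0x13EC = 0x0F2BF
One's-complement sum = 0xF2BF.
Checksum = ~0xF2BF & 0xFFFF = 0x0D40.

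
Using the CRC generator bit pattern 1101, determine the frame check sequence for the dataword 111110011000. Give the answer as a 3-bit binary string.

001

Append 3 zeros: 111110011000000. Divide by 1101 (XOR where the leading bit is 1):
  pos 0: 1111 XOR 1101 = 0010
  pos 2: 1010 XOR 1101 = 0111
  pos 3: 1110 XOR 1101 = 0011
  pos 5: 1111 XOR 1101 = 0010
  pos 7: 1000 XOR 1101 = 0101
  pos 8: 1010 XOR 1101 = 0111
  pos 9: 1110 XOR 1101 = 0011
  pos 11: 1100 XOR 1101 = 0001
Remainder (last 3 bits) = 001. This is the CRC / FCS.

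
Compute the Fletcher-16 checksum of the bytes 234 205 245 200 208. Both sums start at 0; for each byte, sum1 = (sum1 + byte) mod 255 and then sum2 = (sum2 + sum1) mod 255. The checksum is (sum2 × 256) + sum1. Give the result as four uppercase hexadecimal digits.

1248

Running sums (mod 255):
  after byte 0 (234): sum1=234, sum2=234
  after byte 1 (205): sum1=184, sum2=163
  after byte 2 (245): sum1=174, sum2=82
  after byte 3 (200): sum1=119, sum2=201
  after byte 4 (208): sum1=72, sum2=18
Checksum = sum2·256 + sum1 = 18·256 + 72 = 4680 = 0x1248.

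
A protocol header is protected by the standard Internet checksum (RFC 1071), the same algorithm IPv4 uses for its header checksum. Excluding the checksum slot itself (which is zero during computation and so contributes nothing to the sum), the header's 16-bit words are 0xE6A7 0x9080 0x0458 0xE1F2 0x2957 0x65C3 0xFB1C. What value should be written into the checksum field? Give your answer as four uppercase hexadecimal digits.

1855

One's-complement addition (fold any carry out of bit 15 back into bit 0):
  0xE6A7 + 0x9080 = 0x17727 → wrap carry → 0x7728
  0x7728 + 0x0458 = 0x07B80
  0x7B80 + 0xE1F2 = 0x15D72 → wrap carry → 0x5D73
  0x5D73 + 0x2957 = 0x086CA
  0x86CA + 0x65C3 = 0x0EC8D
  0xEC8D + 0xFB1C = 0x1E7A9 → wrap carry → 0xE7AA
One's-complement sum = 0xE7AA.
Checksum = ~0xE7AA & 0xFFFF = 0x1855.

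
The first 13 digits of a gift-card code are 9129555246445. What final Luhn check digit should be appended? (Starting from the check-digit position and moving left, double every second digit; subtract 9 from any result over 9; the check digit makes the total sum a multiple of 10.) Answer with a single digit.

Partial digits right→left: 5 4 4 6 4 2 5 5 5 9 2 1 9
Double every second digit counting from the check-digit position (so the 1st, 3rd, 5th, ... of the partial from the right).
  doubled (with −9 where >9): 1 8 8 1 1 4 9 → sum 32
  kept as-is: 4 6 2 5 9 1 → sum 27
Total = 32 + 27 = 59.
Check digit = (10 − (59 mod 10)) mod 10 = 1.

1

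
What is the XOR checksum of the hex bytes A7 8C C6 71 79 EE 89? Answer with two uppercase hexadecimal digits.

82

XOR the bytes together:
  start with 0xA7
  0xA7 ⊕ 0x8C = 0x2B
  0x2B ⊕ 0xC6 = 0xED
  0xED ⊕ 0x71 = 0x9C
  0x9C ⊕ 0x79 = 0xE5
  0xE5 ⊕ 0xEE = 0x0B
  0x0B ⊕ 0x89 = 0x82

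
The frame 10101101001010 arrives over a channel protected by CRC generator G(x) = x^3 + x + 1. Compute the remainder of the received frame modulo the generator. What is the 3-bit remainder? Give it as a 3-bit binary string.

Modulo-2 division of 10101101001010 by 1011:
  pos 0: 1010 XOR 1011 = 0001
  pos 3: 1110 XOR 1011 = 0101
  pos 4: 1011 XOR 1011 = 0000
  pos 10: 1010 XOR 1011 = 0001
Remainder = 001 (nonzero — an error is detected).

001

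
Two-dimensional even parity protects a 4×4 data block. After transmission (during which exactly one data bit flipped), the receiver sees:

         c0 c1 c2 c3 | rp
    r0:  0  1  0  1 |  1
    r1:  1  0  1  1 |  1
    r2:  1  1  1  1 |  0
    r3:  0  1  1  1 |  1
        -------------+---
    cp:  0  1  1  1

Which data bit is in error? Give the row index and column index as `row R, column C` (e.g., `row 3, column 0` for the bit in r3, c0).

row 0, column 3

Recompute each row's even parity and compare to rp:
  r0: data parity 0, sent rp 1 → mismatch
  r1: data parity 1, sent rp 1 → ok
  r2: data parity 0, sent rp 0 → ok
  r3: data parity 1, sent rp 1 → ok
Recompute each column's even parity and compare to cp:
  c0: data parity 0, sent cp 0 → ok
  c1: data parity 1, sent cp 1 → ok
  c2: data parity 1, sent cp 1 → ok
  c3: data parity 0, sent cp 1 → mismatch
Exactly one row (r0) and one column (c3) fail → the flipped bit is at their intersection.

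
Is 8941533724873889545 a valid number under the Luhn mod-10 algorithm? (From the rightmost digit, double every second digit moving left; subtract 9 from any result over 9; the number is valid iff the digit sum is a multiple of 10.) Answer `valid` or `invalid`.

From the right, keep odd positions and double even positions (subtract 9 from any doubled value over 9):
  doubled (positions 2,4,...): 8 9 7 5 8 5 6 2 9 → sum 59
  kept (positions 1,3,...): 5 5 8 3 8 2 3 5 4 8 → sum 51
Total = 110.
110 mod 10 = 0, so the number is valid.

valid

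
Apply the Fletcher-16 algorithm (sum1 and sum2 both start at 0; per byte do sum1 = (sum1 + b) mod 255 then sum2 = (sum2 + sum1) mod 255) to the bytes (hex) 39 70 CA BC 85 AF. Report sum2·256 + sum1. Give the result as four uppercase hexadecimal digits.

A566

Running sums (mod 255):
  after byte 0 (39): sum1=57, sum2=57
  after byte 1 (70): sum1=169, sum2=226
  after byte 2 (CA): sum1=116, sum2=87
  after byte 3 (BC): sum1=49, sum2=136
  after byte 4 (85): sum1=182, sum2=63
  after byte 5 (AF): sum1=102, sum2=165
Checksum = sum2·256 + sum1 = 165·256 + 102 = 42342 = 0xA566.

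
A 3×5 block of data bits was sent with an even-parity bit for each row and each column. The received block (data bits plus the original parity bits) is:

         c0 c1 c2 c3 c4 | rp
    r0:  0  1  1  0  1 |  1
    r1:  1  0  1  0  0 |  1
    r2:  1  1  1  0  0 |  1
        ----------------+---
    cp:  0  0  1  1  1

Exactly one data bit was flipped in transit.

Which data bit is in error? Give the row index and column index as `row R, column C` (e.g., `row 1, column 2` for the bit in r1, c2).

row 1, column 3

Recompute each row's even parity and compare to rp:
  r0: data parity 1, sent rp 1 → ok
  r1: data parity 0, sent rp 1 → mismatch
  r2: data parity 1, sent rp 1 → ok
Recompute each column's even parity and compare to cp:
  c0: data parity 0, sent cp 0 → ok
  c1: data parity 0, sent cp 0 → ok
  c2: data parity 1, sent cp 1 → ok
  c3: data parity 0, sent cp 1 → mismatch
  c4: data parity 1, sent cp 1 → ok
Exactly one row (r1) and one column (c3) fail → the flipped bit is at their intersection.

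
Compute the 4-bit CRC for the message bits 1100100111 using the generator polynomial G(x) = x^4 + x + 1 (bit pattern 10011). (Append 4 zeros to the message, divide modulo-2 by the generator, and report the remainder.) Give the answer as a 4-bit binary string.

Append 4 zeros: 11001001110000. Divide by 10011 (XOR where the leading bit is 1):
  pos 0: 11001 XOR 10011 = 01010
  pos 1: 10100 XOR 10011 = 00111
  pos 3: 11101 XOR 10011 = 01110
  pos 4: 11101 XOR 10011 = 01110
  pos 5: 11101 XOR 10011 = 01110
  pos 6: 11100 XOR 10011 = 01111
  pos 7: 11110 XOR 10011 = 01101
  pos 8: 11010 XOR 10011 = 01001
  pos 9: 10010 XOR 10011 = 00001
Remainder (last 4 bits) = 0001. This is the CRC / FCS.

0001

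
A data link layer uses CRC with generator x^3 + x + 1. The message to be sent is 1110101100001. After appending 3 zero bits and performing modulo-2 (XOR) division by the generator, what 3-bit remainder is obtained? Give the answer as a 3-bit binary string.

Append 3 zeros: 1110101100001000. Divide by 1011 (XOR where the leading bit is 1):
  pos 0: 1110 XOR 1011 = 0101
  pos 1: 1011 XOR 1011 = 0000
  pos 6: 1100 XOR 1011 = 0111
  pos 7: 1110 XOR 1011 = 0101
  pos 8: 1010 XOR 1011 = 0001
  pos 11: 1100 XOR 1011 = 0111
  pos 12: 1110 XOR 1011 = 0101
Remainder (last 3 bits) = 101. This is the CRC / FCS.

101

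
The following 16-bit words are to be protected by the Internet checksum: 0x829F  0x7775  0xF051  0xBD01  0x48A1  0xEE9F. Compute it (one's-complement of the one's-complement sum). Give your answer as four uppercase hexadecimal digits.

2156

One's-complement addition (fold any carry out of bit 15 back into bit 0):
  0x829F + 0x7775 = 0x0FA14
  0xFA14 + 0xF051 = 0x1EA65 → wrap carry → 0xEA66
  0xEA66 + 0xBD01 = 0x1A767 → wrap carry → 0xA768
  0xA768 + 0x48A1 = 0x0F009
  0xF009 + 0xEE9F = 0x1DEA8 → wrap carry → 0xDEA9
One's-complement sum = 0xDEA9.
Checksum = ~0xDEA9 & 0xFFFF = 0x2156.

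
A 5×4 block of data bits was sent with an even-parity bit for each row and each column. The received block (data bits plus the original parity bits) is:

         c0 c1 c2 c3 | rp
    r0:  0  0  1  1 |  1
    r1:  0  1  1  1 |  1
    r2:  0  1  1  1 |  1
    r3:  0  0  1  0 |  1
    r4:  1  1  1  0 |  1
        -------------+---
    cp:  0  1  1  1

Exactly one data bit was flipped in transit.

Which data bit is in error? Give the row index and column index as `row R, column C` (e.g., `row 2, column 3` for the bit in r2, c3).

row 0, column 0

Recompute each row's even parity and compare to rp:
  r0: data parity 0, sent rp 1 → mismatch
  r1: data parity 1, sent rp 1 → ok
  r2: data parity 1, sent rp 1 → ok
  r3: data parity 1, sent rp 1 → ok
  r4: data parity 1, sent rp 1 → ok
Recompute each column's even parity and compare to cp:
  c0: data parity 1, sent cp 0 → mismatch
  c1: data parity 1, sent cp 1 → ok
  c2: data parity 1, sent cp 1 → ok
  c3: data parity 1, sent cp 1 → ok
Exactly one row (r0) and one column (c0) fail → the flipped bit is at their intersection.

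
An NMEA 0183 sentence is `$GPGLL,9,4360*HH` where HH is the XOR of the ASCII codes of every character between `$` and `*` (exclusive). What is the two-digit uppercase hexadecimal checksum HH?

68

XOR the ASCII codes of the payload characters:
  'G' = 0x47 → acc = 0x47
  'P' = 0x50 → acc = 0x17
  'G' = 0x47 → acc = 0x50
  'L' = 0x4C → acc = 0x1C
  'L' = 0x4C → acc = 0x50
  ',' = 0x2C → acc = 0x7C
  '9' = 0x39 → acc = 0x45
  ',' = 0x2C → acc = 0x69
  '4' = 0x34 → acc = 0x5D
  '3' = 0x33 → acc = 0x6E
  '6' = 0x36 → acc = 0x58
  '0' = 0x30 → acc = 0x68
Checksum = 0x68.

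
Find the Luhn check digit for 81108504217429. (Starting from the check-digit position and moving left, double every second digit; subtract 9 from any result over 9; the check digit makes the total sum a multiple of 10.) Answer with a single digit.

Partial digits right→left: 9 2 4 7 1 2 4 0 5 8 0 1 1 8
Double every second digit counting from the check-digit position (so the 1st, 3rd, 5th, ... of the partial from the right).
  doubled (with −9 where >9): 9 8 2 8 1 0 2 → sum 30
  kept as-is: 2 7 2 0 8 1 8 → sum 28
Total = 30 + 28 = 58.
Check digit = (10 − (58 mod 10)) mod 10 = 2.

2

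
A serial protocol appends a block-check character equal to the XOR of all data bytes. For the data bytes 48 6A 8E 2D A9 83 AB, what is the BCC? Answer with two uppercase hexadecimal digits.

00

XOR the bytes together:
  start with 0x48
  0x48 ⊕ 0x6A = 0x22
  0x22 ⊕ 0x8E = 0xAC
  0xAC ⊕ 0x2D = 0x81
  0x81 ⊕ 0xA9 = 0x28
  0x28 ⊕ 0x83 = 0xAB
  0xAB ⊕ 0xAB = 0x00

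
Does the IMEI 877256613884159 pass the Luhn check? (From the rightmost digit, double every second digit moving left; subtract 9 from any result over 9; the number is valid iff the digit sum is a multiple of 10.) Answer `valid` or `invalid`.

From the right, keep odd positions and double even positions (subtract 9 from any doubled value over 9):
  doubled (positions 2,4,...): 1 8 7 2 3 4 5 → sum 30
  kept (positions 1,3,...): 9 1 8 3 6 5 7 8 → sum 47
Total = 77.
77 mod 10 = 7, so the number is invalid.

invalid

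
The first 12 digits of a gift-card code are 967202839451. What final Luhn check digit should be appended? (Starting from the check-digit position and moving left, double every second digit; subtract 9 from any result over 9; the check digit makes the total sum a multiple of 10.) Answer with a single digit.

Partial digits right→left: 1 5 4 9 3 8 2 0 2 7 6 9
Double every second digit counting from the check-digit position (so the 1st, 3rd, 5th, ... of the partial from the right).
  doubled (with −9 where >9): 2 8 6 4 4 3 → sum 27
  kept as-is: 5 9 8 0 7 9 → sum 38
Total = 27 + 38 = 65.
Check digit = (10 − (65 mod 10)) mod 10 = 5.

5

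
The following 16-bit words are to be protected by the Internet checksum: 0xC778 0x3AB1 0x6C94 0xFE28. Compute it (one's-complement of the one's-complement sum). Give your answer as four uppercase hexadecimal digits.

9318

One's-complement addition (fold any carry out of bit 15 back into bit 0):
  0xC778 + 0x3AB1 = 0x10229 → wrap carry → 0x022A
  0x022A + 0x6C94 = 0x06EBE
  0x6EBE + 0xFE28 = 0x16CE6 → wrap carry → 0x6CE7
One's-complement sum = 0x6CE7.
Checksum = ~0x6CE7 & 0xFFFF = 0x9318.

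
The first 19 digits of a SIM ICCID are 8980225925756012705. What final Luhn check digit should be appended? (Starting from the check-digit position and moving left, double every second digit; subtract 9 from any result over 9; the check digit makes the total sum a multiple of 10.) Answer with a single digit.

Partial digits right→left: 5 0 7 2 1 0 6 5 7 5 2 9 5 2 2 0 8 9 8
Double every second digit counting from the check-digit position (so the 1st, 3rd, 5th, ... of the partial from the right).
  doubled (with −9 where >9): 1 5 2 3 5 4 1 4 7 7 → sum 39
  kept as-is: 0 2 0 5 5 9 2 0 9 → sum 32
Total = 39 + 32 = 71.
Check digit = (10 − (71 mod 10)) mod 10 = 9.

9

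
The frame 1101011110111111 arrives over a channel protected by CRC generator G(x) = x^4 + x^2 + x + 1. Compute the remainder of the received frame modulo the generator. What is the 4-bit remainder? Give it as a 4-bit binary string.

Modulo-2 division of 1101011110111111 by 10111:
  pos 0: 11010 XOR 10111 = 01101
  pos 1: 11011 XOR 10111 = 01100
  pos 2: 11001 XOR 10111 = 01110
  pos 3: 11101 XOR 10111 = 01010
  pos 4: 10101 XOR 10111 = 00010
  pos 7: 10011 XOR 10111 = 00100
  pos 9: 10011 XOR 10111 = 00100
  pos 11: 10011 XOR 10111 = 00100
Remainder = 0100 (nonzero — an error is detected).

0100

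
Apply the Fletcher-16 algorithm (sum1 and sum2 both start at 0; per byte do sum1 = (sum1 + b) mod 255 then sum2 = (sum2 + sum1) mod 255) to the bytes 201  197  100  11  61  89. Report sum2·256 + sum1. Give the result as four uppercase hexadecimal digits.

1E95

Running sums (mod 255):
  after byte 0 (201): sum1=201, sum2=201
  after byte 1 (197): sum1=143, sum2=89
  after byte 2 (100): sum1=243, sum2=77
  after byte 3 (11): sum1=254, sum2=76
  after byte 4 (61): sum1=60, sum2=136
  after byte 5 (89): sum1=149, sum2=30
Checksum = sum2·256 + sum1 = 30·256 + 149 = 7829 = 0x1E95.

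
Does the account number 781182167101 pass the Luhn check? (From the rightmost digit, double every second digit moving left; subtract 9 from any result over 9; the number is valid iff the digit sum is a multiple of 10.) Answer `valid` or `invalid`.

From the right, keep odd positions and double even positions (subtract 9 from any doubled value over 9):
  doubled (positions 2,4,...): 0 5 2 7 2 5 → sum 21
  kept (positions 1,3,...): 1 1 6 2 1 8 → sum 19
Total = 40.
40 mod 10 = 0, so the number is valid.

valid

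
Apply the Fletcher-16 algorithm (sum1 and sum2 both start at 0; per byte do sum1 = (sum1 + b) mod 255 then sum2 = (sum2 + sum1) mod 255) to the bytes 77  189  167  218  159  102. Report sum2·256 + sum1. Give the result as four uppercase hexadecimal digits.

Running sums (mod 255):
  after byte 0 (77): sum1=77, sum2=77
  after byte 1 (189): sum1=11, sum2=88
  after byte 2 (167): sum1=178, sum2=11
  after byte 3 (218): sum1=141, sum2=152
  after byte 4 (159): sum1=45, sum2=197
  after byte 5 (102): sum1=147, sum2=89
Checksum = sum2·256 + sum1 = 89·256 + 147 = 22931 = 0x5993.

5993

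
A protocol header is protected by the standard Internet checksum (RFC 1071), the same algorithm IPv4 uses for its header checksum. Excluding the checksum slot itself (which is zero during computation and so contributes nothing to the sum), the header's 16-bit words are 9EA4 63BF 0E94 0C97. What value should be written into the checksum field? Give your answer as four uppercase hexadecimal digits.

One's-complement addition (fold any carry out of bit 15 back into bit 0):
  0x9EA4 + 0x63BF = 0x10263 → wrap carry → 0x0264
  0x0264 + 0x0E94 = 0x010F8
  0x10F8 + 0x0C97 = 0x01D8F
One's-complement sum = 0x1D8F.
Checksum = ~0x1D8F & 0xFFFF = 0xE270.

E270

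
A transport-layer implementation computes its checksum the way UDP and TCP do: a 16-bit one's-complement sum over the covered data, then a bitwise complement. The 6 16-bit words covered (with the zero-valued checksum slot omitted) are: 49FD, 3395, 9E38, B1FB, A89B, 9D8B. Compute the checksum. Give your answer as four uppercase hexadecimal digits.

One's-complement addition (fold any carry out of bit 15 back into bit 0):
  0x49FD + 0x3395 = 0x07D92
  0x7D92 + 0x9E38 = 0x11BCA → wrap carry → 0x1BCB
  0x1BCB + 0xB1FB = 0x0CDC6
  0xCDC6 + 0xA89B = 0x17661 → wrap carry → 0x7662
  0x7662 + 0x9D8B = 0x113ED → wrap carry → 0x13EE
One's-complement sum = 0x13EE.
Checksum = ~0x13EE & 0xFFFF = 0xEC11.

EC11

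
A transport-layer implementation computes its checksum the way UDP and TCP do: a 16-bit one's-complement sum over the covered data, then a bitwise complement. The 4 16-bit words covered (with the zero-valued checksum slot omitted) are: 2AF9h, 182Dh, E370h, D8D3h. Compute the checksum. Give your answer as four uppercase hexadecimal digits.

0095

One's-complement addition (fold any carry out of bit 15 back into bit 0):
  0x2AF9 + 0x182D = 0x04326
  0x4326 + 0xE370 = 0x12696 → wrap carry → 0x2697
  0x2697 + 0xD8D3 = 0x0FF6A
One's-complement sum = 0xFF6A.
Checksum = ~0xFF6A & 0xFFFF = 0x0095.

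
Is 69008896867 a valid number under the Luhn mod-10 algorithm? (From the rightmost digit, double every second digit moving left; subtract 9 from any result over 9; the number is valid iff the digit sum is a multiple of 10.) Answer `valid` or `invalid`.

From the right, keep odd positions and double even positions (subtract 9 from any doubled value over 9):
  doubled (positions 2,4,...): 3 3 7 0 9 → sum 22
  kept (positions 1,3,...): 7 8 9 8 0 6 → sum 38
Total = 60.
60 mod 10 = 0, so the number is valid.

valid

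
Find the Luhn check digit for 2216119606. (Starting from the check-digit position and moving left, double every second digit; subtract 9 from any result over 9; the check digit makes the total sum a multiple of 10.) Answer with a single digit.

2

Partial digits right→left: 6 0 6 9 1 1 6 1 2 2
Double every second digit counting from the check-digit position (so the 1st, 3rd, 5th, ... of the partial from the right).
  doubled (with −9 where >9): 3 3 2 3 4 → sum 15
  kept as-is: 0 9 1 1 2 → sum 13
Total = 15 + 13 = 28.
Check digit = (10 − (28 mod 10)) mod 10 = 2.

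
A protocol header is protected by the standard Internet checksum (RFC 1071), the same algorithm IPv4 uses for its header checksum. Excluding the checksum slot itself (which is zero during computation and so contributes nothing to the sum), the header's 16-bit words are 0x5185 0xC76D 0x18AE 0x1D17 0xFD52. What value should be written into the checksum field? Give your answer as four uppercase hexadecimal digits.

B3F4

One's-complement addition (fold any carry out of bit 15 back into bit 0):
  0x5185 + 0xC76D = 0x118F2 → wrap carry → 0x18F3
  0x18F3 + 0x18AE = 0x031A1
  0x31A1 + 0x1D17 = 0x04EB8
  0x4EB8 + 0xFD52 = 0x14C0A → wrap carry → 0x4C0B
One's-complement sum = 0x4C0B.
Checksum = ~0x4C0B & 0xFFFF = 0xB3F4.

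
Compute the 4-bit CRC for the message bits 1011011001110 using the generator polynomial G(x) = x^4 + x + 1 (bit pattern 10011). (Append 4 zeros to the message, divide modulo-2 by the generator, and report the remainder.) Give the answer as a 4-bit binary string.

1110

Append 4 zeros: 10110110011100000. Divide by 10011 (XOR where the leading bit is 1):
  pos 0: 10110 XOR 10011 = 00101
  pos 2: 10111 XOR 10011 = 00100
  pos 4: 10000 XOR 10011 = 00011
  pos 7: 11111 XOR 10011 = 01100
  pos 8: 11000 XOR 10011 = 01011
  pos 9: 10110 XOR 10011 = 00101
  pos 11: 10100 XOR 10011 = 00111
Remainder (last 4 bits) = 1110. This is the CRC / FCS.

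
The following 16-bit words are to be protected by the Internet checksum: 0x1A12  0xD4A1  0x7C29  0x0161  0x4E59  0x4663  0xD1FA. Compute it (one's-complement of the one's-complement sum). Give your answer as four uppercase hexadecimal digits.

2D0A

One's-complement addition (fold any carry out of bit 15 back into bit 0):
  0x1A12 + 0xD4A1 = 0x0EEB3
  0xEEB3 + 0x7C29 = 0x16ADC → wrap carry → 0x6ADD
  0x6ADD + 0x0161 = 0x06C3E
  0x6C3E + 0x4E59 = 0x0BA97
  0xBA97 + 0x4663 = 0x100FA → wrap carry → 0x00FB
  0x00FB + 0xD1FA = 0x0D2F5
One's-complement sum = 0xD2F5.
Checksum = ~0xD2F5 & 0xFFFF = 0x2D0A.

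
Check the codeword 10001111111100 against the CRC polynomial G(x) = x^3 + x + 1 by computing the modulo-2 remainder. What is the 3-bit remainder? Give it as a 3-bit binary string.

001

Modulo-2 division of 10001111111100 by 1011:
  pos 0: 1000 XOR 1011 = 0011
  pos 2: 1111 XOR 1011 = 0100
  pos 3: 1001 XOR 1011 = 0010
  pos 5: 1011 XOR 1011 = 0000
  pos 9: 1110 XOR 1011 = 0101
  pos 10: 1010 XOR 1011 = 0001
Remainder = 001 (nonzero — an error is detected).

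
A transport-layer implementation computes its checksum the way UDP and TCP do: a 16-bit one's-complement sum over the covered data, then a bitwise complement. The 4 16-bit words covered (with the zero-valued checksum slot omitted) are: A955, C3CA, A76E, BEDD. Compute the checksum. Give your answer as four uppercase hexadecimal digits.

One's-complement addition (fold any carry out of bit 15 back into bit 0):
  0xA955 + 0xC3CA = 0x16D1F → wrap carry → 0x6D20
  0x6D20 + 0xA76E = 0x1148E → wrap carry → 0x148F
  0x148F + 0xBEDD = 0x0D36C
One's-complement sum = 0xD36C.
Checksum = ~0xD36C & 0xFFFF = 0x2C93.

2C93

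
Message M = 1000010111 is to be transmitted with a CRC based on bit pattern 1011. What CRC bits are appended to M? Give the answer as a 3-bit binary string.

Append 3 zeros: 1000010111000. Divide by 1011 (XOR where the leading bit is 1):
  pos 0: 1000 XOR 1011 = 0011
  pos 2: 1101 XOR 1011 = 0110
  pos 3: 1100 XOR 1011 = 0111
  pos 4: 1111 XOR 1011 = 0100
  pos 5: 1001 XOR 1011 = 0010
  pos 7: 1010 XOR 1011 = 0001
Remainder (last 3 bits) = 100. This is the CRC / FCS.

100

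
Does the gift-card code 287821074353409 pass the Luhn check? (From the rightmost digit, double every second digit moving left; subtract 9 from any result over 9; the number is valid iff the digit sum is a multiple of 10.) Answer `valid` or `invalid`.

From the right, keep odd positions and double even positions (subtract 9 from any doubled value over 9):
  doubled (positions 2,4,...): 0 6 6 5 2 7 7 → sum 33
  kept (positions 1,3,...): 9 4 5 4 0 2 7 2 → sum 33
Total = 66.
66 mod 10 = 6, so the number is invalid.

invalid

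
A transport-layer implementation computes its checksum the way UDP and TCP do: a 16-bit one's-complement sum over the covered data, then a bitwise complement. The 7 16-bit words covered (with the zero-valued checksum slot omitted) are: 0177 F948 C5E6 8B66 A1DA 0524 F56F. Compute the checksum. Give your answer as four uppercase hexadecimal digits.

One's-complement addition (fold any carry out of bit 15 back into bit 0):
  0x0177 + 0xF948 = 0x0FABF
  0xFABF + 0xC5E6 = 0x1C0A5 → wrap carry → 0xC0A6
  0xC0A6 + 0x8B66 = 0x14C0C → wrap carry → 0x4C0D
  0x4C0D + 0xA1DA = 0x0EDE7
  0xEDE7 + 0x0524 = 0x0F30B
  0xF30B + 0xF56F = 0x1E87A → wrap carry → 0xE87B
One's-complement sum = 0xE87B.
Checksum = ~0xE87B & 0xFFFF = 0x1784.

1784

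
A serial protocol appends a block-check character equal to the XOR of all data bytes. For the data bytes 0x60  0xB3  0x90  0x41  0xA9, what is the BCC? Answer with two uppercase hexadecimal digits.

XOR the bytes together:
  start with 0x60
  0x60 ⊕ 0xB3 = 0xD3
  0xD3 ⊕ 0x90 = 0x43
  0x43 ⊕ 0x41 = 0x02
  0x02 ⊕ 0xA9 = 0xAB

AB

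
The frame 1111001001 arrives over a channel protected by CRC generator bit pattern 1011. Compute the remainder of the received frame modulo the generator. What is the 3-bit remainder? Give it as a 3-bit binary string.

Modulo-2 division of 1111001001 by 1011:
  pos 0: 1111 XOR 1011 = 0100
  pos 1: 1000 XOR 1011 = 0011
  pos 3: 1101 XOR 1011 = 0110
  pos 4: 1100 XOR 1011 = 0111
  pos 5: 1110 XOR 1011 = 0101
  pos 6: 1011 XOR 1011 = 0000
Remainder = 000 (zero — the frame passes the CRC check).

000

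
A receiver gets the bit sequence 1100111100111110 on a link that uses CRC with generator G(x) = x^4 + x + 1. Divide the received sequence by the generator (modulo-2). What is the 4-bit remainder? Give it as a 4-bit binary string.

Modulo-2 division of 1100111100111110 by 10011:
  pos 0: 11001 XOR 10011 = 01010
  pos 1: 10101 XOR 10011 = 00110
  pos 3: 11011 XOR 10011 = 01000
  pos 4: 10000 XOR 10011 = 00011
  pos 7: 11011 XOR 10011 = 01000
  pos 8: 10001 XOR 10011 = 00010
  pos 11: 10110 XOR 10011 = 00101
Remainder = 0101 (nonzero — an error is detected).

0101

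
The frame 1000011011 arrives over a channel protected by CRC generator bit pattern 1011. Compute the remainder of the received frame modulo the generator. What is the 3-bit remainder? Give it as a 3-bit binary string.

010

Modulo-2 division of 1000011011 by 1011:
  pos 0: 1000 XOR 1011 = 0011
  pos 2: 1101 XOR 1011 = 0110
  pos 3: 1101 XOR 1011 = 0110
  pos 4: 1100 XOR 1011 = 0111
  pos 5: 1111 XOR 1011 = 0100
  pos 6: 1001 XOR 1011 = 0010
Remainder = 010 (nonzero — an error is detected).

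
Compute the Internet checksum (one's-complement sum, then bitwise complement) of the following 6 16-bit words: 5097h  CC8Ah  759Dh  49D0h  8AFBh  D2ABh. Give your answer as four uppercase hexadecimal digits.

One's-complement addition (fold any carry out of bit 15 back into bit 0):
  0x5097 + 0xCC8A = 0x11D21 → wrap carry → 0x1D22
  0x1D22 + 0x759D = 0x092BF
  0x92BF + 0x49D0 = 0x0DC8F
  0xDC8F + 0x8AFB = 0x1678A → wrap carry → 0x678B
  0x678B + 0xD2AB = 0x13A36 → wrap carry → 0x3A37
One's-complement sum = 0x3A37.
Checksum = ~0x3A37 & 0xFFFF = 0xC5C8.

C5C8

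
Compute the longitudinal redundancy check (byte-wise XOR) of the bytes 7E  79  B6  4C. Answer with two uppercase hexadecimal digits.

XOR the bytes together:
  start with 0x7E
  0x7E ⊕ 0x79 = 0x07
  0x07 ⊕ 0xB6 = 0xB1
  0xB1 ⊕ 0x4C = 0xFD

FD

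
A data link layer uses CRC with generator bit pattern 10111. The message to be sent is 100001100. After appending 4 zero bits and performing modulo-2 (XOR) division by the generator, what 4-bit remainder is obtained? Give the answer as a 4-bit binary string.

0100

Append 4 zeros: 1000011000000. Divide by 10111 (XOR where the leading bit is 1):
  pos 0: 10000 XOR 10111 = 00111
  pos 2: 11111 XOR 10111 = 01000
  pos 3: 10000 XOR 10111 = 00111
  pos 5: 11100 XOR 10111 = 01011
  pos 6: 10110 XOR 10111 = 00001
Remainder (last 4 bits) = 0100. This is the CRC / FCS.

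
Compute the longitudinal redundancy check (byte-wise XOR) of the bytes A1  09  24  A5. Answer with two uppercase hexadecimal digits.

XOR the bytes together:
  start with 0xA1
  0xA1 ⊕ 0x09 = 0xA8
  0xA8 ⊕ 0x24 = 0x8C
  0x8C ⊕ 0xA5 = 0x29

29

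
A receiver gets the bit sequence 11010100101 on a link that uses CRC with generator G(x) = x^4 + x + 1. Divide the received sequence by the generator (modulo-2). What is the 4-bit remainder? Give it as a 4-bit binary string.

0101

Modulo-2 division of 11010100101 by 10011:
  pos 0: 11010 XOR 10011 = 01001
  pos 1: 10011 XOR 10011 = 00000
Remainder = 0101 (nonzero — an error is detected).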